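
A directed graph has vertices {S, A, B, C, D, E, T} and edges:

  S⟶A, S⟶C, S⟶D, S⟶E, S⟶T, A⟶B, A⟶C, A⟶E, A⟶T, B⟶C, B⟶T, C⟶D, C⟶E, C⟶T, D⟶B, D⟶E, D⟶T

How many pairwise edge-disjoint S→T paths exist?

4

Assign every edge capacity 1; by Menger, the answer equals the max flow.
Path S→T (+1); total 1.
Path S→A→T (+1); total 2.
Path S→C→T (+1); total 3.
Path S→D→T (+1); total 4.
No residual S→T path; max flow = 4.
Certifying cut of size 4: {S→A, S→C, S→D, S→T}.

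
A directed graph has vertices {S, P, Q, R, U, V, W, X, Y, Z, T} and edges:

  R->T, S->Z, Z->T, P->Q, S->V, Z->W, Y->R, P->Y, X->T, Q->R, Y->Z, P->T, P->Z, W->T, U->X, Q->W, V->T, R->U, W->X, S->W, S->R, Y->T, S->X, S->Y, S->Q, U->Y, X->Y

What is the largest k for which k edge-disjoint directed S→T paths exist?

6

Assign every edge capacity 1; by Menger, the answer equals the max flow.
Path S→R→T (+1); total 1.
Path S→V→T (+1); total 2.
Path S→W→T (+1); total 3.
Path S→X→T (+1); total 4.
Path S→Y→T (+1); total 5.
Path S→Z→T (+1); total 6.
No residual S→T path; max flow = 6.
Certifying cut of size 6: {R→T, S→V, W→T, X→T, Y→T, Z→T}.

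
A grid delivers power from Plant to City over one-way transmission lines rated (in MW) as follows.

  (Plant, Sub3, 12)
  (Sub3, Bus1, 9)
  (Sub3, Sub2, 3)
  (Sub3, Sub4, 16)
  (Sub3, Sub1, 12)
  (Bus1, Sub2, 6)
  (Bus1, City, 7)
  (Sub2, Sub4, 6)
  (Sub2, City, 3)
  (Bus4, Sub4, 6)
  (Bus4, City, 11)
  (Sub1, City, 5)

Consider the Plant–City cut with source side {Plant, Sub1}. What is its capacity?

Edges leaving {Plant, Sub1}: Plant→Sub3 (12), Sub1→City (5).
Cut capacity = 12 + 5 = 17.

17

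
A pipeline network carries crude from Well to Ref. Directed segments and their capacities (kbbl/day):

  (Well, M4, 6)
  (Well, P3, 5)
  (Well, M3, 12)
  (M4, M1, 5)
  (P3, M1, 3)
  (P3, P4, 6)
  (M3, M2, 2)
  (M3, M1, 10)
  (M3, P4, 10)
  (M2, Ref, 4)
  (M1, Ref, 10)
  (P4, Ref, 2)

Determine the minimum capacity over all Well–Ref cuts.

Augment Well→M4→M1→Ref: bottleneck 5, flow now 5.
Augment Well→P3→M1→Ref: bottleneck 3, flow now 8.
Augment Well→P3→P4→Ref: bottleneck 2, flow now 10.
Augment Well→M3→M2→Ref: bottleneck 2, flow now 12.
Augment Well→M3→M1→Ref: bottleneck 2, flow now 14.
No augmenting path remains; maximum flow = 14.
By max-flow min-cut, the minimum cut capacity equals the max flow.
In the residual graph, reachable from Well: {Well, M4, P3, M3, M1, P4}.
Min-cut edges: M3→M2 (2), M1→Ref (10), P4→Ref (2); capacity 2 + 10 + 2 = 14.

14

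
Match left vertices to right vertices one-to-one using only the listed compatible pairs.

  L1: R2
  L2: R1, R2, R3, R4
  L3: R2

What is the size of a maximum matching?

Unit-capacity flow: source→left, listed edges, right→sink; max matching = max flow.
Augmenting path L1→R2 (+1); matched 1.
Augmenting path L2→R1 (+1); matched 2.
No augmenting path remains; maximum matching = 2.
König certificate: {L2, R2} is a vertex cover of size 2 (every listed pair touches it), so no matching can be larger.

2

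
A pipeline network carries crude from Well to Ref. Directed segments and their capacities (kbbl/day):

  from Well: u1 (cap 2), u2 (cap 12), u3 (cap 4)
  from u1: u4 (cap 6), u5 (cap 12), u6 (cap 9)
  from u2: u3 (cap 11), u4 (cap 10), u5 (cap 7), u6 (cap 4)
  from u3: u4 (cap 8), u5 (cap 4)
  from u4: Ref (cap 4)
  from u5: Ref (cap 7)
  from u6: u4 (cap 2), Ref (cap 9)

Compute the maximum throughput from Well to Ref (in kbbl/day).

17

Augment Well→u1→u4→Ref: bottleneck 2, flow now 2.
Augment Well→u2→u4→Ref: bottleneck 2, flow now 4.
Augment Well→u2→u5→Ref: bottleneck 7, flow now 11.
Augment Well→u2→u6→Ref: bottleneck 3, flow now 14.
Augment Well→u3→u4→u1→u6→Ref: bottleneck 2, flow now 16. (uses reverse residual edge)
Augment Well→u3→u4→u2→u6→Ref: bottleneck 1, flow now 17. (uses reverse residual edge)
No augmenting path remains; maximum flow = 17.
In the residual graph, reachable from Well: {Well, u2, u3, u4, u5}.
Min-cut edges: Well→u1 (2), u2→u6 (4), u4→Ref (4), u5→Ref (7); capacity 2 + 4 + 4 + 7 = 17.
This cut is saturated, so no flow can exceed 17.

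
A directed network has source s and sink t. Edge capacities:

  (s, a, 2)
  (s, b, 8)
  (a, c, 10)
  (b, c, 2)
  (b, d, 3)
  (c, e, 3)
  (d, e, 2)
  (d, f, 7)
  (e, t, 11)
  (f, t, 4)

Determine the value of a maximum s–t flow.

Augment s→a→c→e→t: bottleneck 2, flow now 2.
Augment s→b→c→e→t: bottleneck 1, flow now 3.
Augment s→b→d→e→t: bottleneck 2, flow now 5.
Augment s→b→d→f→t: bottleneck 1, flow now 6.
No augmenting path remains; maximum flow = 6.
In the residual graph, reachable from s: {s, a, b, c}.
Min-cut edges: b→d (3), c→e (3); capacity 3 + 3 = 6.
This cut is saturated, so no flow can exceed 6.

6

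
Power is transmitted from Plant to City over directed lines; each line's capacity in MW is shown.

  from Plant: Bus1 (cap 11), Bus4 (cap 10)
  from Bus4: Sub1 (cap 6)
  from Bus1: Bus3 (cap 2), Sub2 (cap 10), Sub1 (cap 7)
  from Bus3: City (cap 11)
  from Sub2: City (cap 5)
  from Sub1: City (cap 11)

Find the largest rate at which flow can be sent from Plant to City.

17

Augment Plant→Bus4→Sub1→City: bottleneck 6, flow now 6.
Augment Plant→Bus1→Bus3→City: bottleneck 2, flow now 8.
Augment Plant→Bus1→Sub2→City: bottleneck 5, flow now 13.
Augment Plant→Bus1→Sub1→City: bottleneck 4, flow now 17.
No augmenting path remains; maximum flow = 17.
In the residual graph, reachable from Plant: {Plant, Bus4}.
Min-cut edges: Plant→Bus1 (11), Bus4→Sub1 (6); capacity 11 + 6 = 17.
This cut is saturated, so no flow can exceed 17.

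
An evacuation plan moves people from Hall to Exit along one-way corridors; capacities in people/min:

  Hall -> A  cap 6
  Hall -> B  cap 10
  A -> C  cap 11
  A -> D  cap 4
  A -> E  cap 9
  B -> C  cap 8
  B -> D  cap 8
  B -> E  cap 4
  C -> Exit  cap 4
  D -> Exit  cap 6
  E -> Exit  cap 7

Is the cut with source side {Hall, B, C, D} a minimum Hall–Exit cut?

No — its capacity is 20, but the minimum cut has capacity 16.

Given cut capacity: 6 + 4 + 4 + 6 = 20.
Augment Hall→A→C→Exit: bottleneck 4, flow now 4.
Augment Hall→A→D→Exit: bottleneck 2, flow now 6.
Augment Hall→B→D→Exit: bottleneck 4, flow now 10.
Augment Hall→B→E→Exit: bottleneck 4, flow now 14.
Augment Hall→B→C→A→E→Exit: bottleneck 2, flow now 16. (uses reverse residual edge)
No augmenting path remains; maximum flow = 16.
In the residual graph, reachable from Hall: {Hall}.
Min-cut edges: Hall→A (6), Hall→B (10); capacity 6 + 10 = 16.
Cut capacity 20 exceeds the max flow 16, so it is not minimum.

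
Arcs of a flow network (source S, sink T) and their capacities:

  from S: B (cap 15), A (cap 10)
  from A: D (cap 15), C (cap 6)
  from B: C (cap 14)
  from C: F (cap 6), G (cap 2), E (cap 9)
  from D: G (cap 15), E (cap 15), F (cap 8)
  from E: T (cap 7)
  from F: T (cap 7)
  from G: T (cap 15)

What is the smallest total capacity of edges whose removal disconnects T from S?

Augment S→A→C→E→T: bottleneck 6, flow now 6.
Augment S→A→D→E→T: bottleneck 1, flow now 7.
Augment S→A→D→F→T: bottleneck 3, flow now 10.
Augment S→B→C→F→T: bottleneck 4, flow now 14.
Augment S→B→C→G→T: bottleneck 2, flow now 16.
Augment S→B→C→A→D→G→T: bottleneck 6, flow now 22. (uses reverse residual edge)
Augment S→B→C→E→D→G→T: bottleneck 1, flow now 23. (uses reverse residual edge)
Augment S→B→C→F→D→G→T: bottleneck 1, flow now 24. (uses reverse residual edge)
No augmenting path remains; maximum flow = 24.
By max-flow min-cut, the minimum cut capacity equals the max flow.
In the residual graph, reachable from S: {S, B}.
Min-cut edges: S→A (10), B→C (14); capacity 10 + 14 = 24.

24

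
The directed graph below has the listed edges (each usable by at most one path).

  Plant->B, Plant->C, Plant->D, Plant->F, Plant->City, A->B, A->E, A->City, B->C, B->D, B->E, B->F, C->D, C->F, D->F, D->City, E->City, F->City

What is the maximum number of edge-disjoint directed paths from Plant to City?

4

Assign every edge capacity 1; by Menger, the answer equals the max flow.
Path Plant→City (+1); total 1.
Path Plant→D→City (+1); total 2.
Path Plant→F→City (+1); total 3.
Path Plant→B→E→City (+1); total 4.
No residual Plant→City path; max flow = 4.
Certifying cut of size 4: {D→City, F→City, Plant→B, Plant→City}.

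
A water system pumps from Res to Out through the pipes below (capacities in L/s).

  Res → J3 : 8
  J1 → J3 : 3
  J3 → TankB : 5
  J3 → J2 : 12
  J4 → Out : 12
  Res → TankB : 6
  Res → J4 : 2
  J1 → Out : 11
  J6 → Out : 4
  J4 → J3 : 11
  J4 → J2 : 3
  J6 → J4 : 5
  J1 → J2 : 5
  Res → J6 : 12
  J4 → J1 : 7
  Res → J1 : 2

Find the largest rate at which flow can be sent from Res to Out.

Augment Res→J6→Out: bottleneck 4, flow now 4.
Augment Res→J4→Out: bottleneck 2, flow now 6.
Augment Res→J1→Out: bottleneck 2, flow now 8.
Augment Res→J6→J4→Out: bottleneck 5, flow now 13.
No augmenting path remains; maximum flow = 13.
In the residual graph, reachable from Res: {Res, J6, J3, TankB, J2}.
Min-cut edges: Res→J4 (2), Res→J1 (2), J6→J4 (5), J6→Out (4); capacity 2 + 2 + 5 + 4 = 13.
This cut is saturated, so no flow can exceed 13.

13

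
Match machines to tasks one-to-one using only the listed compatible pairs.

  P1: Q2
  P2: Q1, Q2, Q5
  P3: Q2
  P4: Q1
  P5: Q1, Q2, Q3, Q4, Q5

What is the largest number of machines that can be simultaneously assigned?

Unit-capacity flow: source→left, listed edges, right→sink; max matching = max flow.
Augmenting path P1→Q2 (+1); matched 1.
Augmenting path P2→Q1 (+1); matched 2.
Augmenting path P5→Q3 (+1); matched 3.
Augmenting path P4→Q1→P2→Q5 (+1); matched 4.
No augmenting path remains; maximum matching = 4.
König certificate: {P2, P4, P5, Q2} is a vertex cover of size 4 (every listed pair touches it), so no matching can be larger.

4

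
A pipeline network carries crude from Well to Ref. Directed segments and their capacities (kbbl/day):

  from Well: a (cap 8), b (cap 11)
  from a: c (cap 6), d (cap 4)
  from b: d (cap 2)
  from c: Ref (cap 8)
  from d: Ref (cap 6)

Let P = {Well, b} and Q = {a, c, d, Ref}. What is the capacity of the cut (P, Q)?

Edges leaving {Well, b}: Well→a (8), b→d (2).
Cut capacity = 8 + 2 = 10.

10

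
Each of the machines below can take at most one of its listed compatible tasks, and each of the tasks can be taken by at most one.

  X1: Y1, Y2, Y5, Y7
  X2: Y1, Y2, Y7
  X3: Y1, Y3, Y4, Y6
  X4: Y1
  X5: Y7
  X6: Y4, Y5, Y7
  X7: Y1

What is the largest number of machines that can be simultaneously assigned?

Unit-capacity flow: source→left, listed edges, right→sink; max matching = max flow.
Augmenting path X1→Y1 (+1); matched 1.
Augmenting path X2→Y2 (+1); matched 2.
Augmenting path X3→Y3 (+1); matched 3.
Augmenting path X5→Y7 (+1); matched 4.
Augmenting path X6→Y4 (+1); matched 5.
Augmenting path X4→Y1→X1→Y5 (+1); matched 6.
No augmenting path remains; maximum matching = 6.
König certificate: {X1, X2, X3, X5, X6, Y1} is a vertex cover of size 6 (every listed pair touches it), so no matching can be larger.

6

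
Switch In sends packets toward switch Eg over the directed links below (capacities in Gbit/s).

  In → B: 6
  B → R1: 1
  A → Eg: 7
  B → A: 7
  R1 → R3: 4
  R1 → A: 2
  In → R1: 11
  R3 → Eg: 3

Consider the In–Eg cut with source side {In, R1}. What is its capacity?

Edges leaving {In, R1}: In→B (6), R1→A (2), R1→R3 (4).
Cut capacity = 6 + 2 + 4 = 12.

12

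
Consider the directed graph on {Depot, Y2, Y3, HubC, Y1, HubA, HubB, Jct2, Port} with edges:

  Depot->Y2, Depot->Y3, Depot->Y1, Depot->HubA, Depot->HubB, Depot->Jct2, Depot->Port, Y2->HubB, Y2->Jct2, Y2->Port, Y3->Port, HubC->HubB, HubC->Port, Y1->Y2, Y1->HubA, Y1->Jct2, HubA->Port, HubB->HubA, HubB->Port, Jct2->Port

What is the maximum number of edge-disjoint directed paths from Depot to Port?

Assign every edge capacity 1; by Menger, the answer equals the max flow.
Path Depot→Port (+1); total 1.
Path Depot→Y2→Port (+1); total 2.
Path Depot→Y3→Port (+1); total 3.
Path Depot→HubA→Port (+1); total 4.
Path Depot→HubB→Port (+1); total 5.
Path Depot→Jct2→Port (+1); total 6.
No residual Depot→Port path; max flow = 6.
Certifying cut of size 6: {Depot→Port, Depot→Y3, HubA→Port, HubB→Port, Jct2→Port, Y2→Port}.

6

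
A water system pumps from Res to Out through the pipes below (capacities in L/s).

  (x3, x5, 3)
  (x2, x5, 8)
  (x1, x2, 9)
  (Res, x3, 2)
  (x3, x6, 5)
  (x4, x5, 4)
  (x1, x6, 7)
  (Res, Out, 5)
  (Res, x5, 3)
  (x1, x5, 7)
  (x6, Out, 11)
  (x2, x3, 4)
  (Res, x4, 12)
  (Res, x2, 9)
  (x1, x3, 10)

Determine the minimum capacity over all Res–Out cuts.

10

Augment Res→Out: bottleneck 5, flow now 5.
Augment Res→x3→x6→Out: bottleneck 2, flow now 7.
Augment Res→x2→x3→x6→Out: bottleneck 3, flow now 10.
No augmenting path remains; maximum flow = 10.
By max-flow min-cut, the minimum cut capacity equals the max flow.
In the residual graph, reachable from Res: {Res, x2, x3, x4, x5}.
Min-cut edges: Res→Out (5), x3→x6 (5); capacity 5 + 5 = 10.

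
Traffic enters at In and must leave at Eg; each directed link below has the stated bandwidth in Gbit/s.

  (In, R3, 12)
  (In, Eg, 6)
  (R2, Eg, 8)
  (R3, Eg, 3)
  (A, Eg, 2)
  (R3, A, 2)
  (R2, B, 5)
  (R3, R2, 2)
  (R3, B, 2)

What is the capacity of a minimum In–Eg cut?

13

Augment In→Eg: bottleneck 6, flow now 6.
Augment In→R3→Eg: bottleneck 3, flow now 9.
Augment In→R3→A→Eg: bottleneck 2, flow now 11.
Augment In→R3→R2→Eg: bottleneck 2, flow now 13.
No augmenting path remains; maximum flow = 13.
By max-flow min-cut, the minimum cut capacity equals the max flow.
In the residual graph, reachable from In: {In, R3, B}.
Min-cut edges: In→Eg (6), R3→A (2), R3→R2 (2), R3→Eg (3); capacity 6 + 2 + 2 + 3 = 13.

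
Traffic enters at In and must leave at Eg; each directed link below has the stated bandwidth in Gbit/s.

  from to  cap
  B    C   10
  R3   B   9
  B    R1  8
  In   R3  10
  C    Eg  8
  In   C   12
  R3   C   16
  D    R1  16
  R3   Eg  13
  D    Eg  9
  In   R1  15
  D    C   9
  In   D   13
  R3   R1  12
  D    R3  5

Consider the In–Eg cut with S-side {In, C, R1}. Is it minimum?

No — its capacity is 31, but the minimum cut has capacity 30.

Given cut capacity: 13 + 10 + 8 = 31.
Augment In→D→Eg: bottleneck 9, flow now 9.
Augment In→R3→Eg: bottleneck 10, flow now 19.
Augment In→C→Eg: bottleneck 8, flow now 27.
Augment In→D→R3→Eg: bottleneck 3, flow now 30.
No augmenting path remains; maximum flow = 30.
In the residual graph, reachable from In: {In, D, R3, B, C, R1}.
Min-cut edges: D→Eg (9), R3→Eg (13), C→Eg (8); capacity 9 + 13 + 8 = 30.
Cut capacity 31 exceeds the max flow 30, so it is not minimum.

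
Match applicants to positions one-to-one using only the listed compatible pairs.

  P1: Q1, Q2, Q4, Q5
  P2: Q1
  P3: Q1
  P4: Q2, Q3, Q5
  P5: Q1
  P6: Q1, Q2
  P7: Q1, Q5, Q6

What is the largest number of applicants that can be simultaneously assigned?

5

Unit-capacity flow: source→left, listed edges, right→sink; max matching = max flow.
Augmenting path P1→Q1 (+1); matched 1.
Augmenting path P4→Q2 (+1); matched 2.
Augmenting path P7→Q5 (+1); matched 3.
Augmenting path P2→Q1→P1→Q4 (+1); matched 4.
Augmenting path P6→Q2→P4→Q3 (+1); matched 5.
No augmenting path remains; maximum matching = 5.
König certificate: {P1, P4, P6, P7, Q1} is a vertex cover of size 5 (every listed pair touches it), so no matching can be larger.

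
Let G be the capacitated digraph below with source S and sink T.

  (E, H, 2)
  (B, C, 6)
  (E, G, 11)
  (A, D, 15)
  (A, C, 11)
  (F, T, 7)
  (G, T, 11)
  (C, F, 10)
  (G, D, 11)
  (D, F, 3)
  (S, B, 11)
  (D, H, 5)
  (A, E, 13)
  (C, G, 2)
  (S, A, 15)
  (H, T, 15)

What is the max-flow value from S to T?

21

Augment S→A→C→F→T: bottleneck 7, flow now 7.
Augment S→A→C→G→T: bottleneck 2, flow now 9.
Augment S→A→D→H→T: bottleneck 5, flow now 14.
Augment S→A→E→G→T: bottleneck 1, flow now 15.
Augment S→B→C→A→E→G→T: bottleneck 6, flow now 21. (uses reverse residual edge)
No augmenting path remains; maximum flow = 21.
In the residual graph, reachable from S: {S, B}.
Min-cut edges: S→A (15), B→C (6); capacity 15 + 6 = 21.
This cut is saturated, so no flow can exceed 21.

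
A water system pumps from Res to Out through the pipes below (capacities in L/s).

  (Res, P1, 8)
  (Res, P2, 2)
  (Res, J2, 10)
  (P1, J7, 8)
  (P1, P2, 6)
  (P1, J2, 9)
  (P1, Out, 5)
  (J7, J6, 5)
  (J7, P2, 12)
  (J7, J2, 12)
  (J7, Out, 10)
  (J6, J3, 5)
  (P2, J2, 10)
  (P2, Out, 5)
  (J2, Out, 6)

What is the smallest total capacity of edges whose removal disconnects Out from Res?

Augment Res→P1→Out: bottleneck 5, flow now 5.
Augment Res→P2→Out: bottleneck 2, flow now 7.
Augment Res→J2→Out: bottleneck 6, flow now 13.
Augment Res→P1→J7→Out: bottleneck 3, flow now 16.
No augmenting path remains; maximum flow = 16.
By max-flow min-cut, the minimum cut capacity equals the max flow.
In the residual graph, reachable from Res: {Res, J2}.
Min-cut edges: Res→P1 (8), Res→P2 (2), J2→Out (6); capacity 8 + 2 + 6 = 16.

16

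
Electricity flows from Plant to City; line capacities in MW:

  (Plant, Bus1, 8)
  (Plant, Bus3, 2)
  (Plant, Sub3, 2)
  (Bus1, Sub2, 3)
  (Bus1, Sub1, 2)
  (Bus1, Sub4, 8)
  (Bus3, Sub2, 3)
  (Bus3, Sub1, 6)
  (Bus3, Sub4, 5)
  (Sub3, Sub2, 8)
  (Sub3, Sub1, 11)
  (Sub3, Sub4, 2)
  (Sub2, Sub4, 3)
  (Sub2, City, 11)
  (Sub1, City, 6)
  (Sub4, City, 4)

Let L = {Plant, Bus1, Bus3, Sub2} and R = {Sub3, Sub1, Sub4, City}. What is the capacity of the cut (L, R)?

Edges leaving {Plant, Bus1, Bus3, Sub2}: Plant→Sub3 (2), Bus1→Sub1 (2), Bus1→Sub4 (8), Bus3→Sub1 (6), Bus3→Sub4 (5), Sub2→Sub4 (3), Sub2→City (11).
Cut capacity = 2 + 2 + 8 + 6 + 5 + 3 + 11 = 37.

37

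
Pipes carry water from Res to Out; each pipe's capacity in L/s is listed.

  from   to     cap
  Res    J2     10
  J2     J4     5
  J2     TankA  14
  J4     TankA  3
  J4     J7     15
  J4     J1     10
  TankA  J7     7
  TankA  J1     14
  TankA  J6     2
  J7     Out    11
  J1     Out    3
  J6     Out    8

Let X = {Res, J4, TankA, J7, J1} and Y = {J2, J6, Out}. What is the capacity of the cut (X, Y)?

26

Edges leaving {Res, J4, TankA, J7, J1}: Res→J2 (10), TankA→J6 (2), J7→Out (11), J1→Out (3).
Cut capacity = 10 + 2 + 11 + 3 = 26.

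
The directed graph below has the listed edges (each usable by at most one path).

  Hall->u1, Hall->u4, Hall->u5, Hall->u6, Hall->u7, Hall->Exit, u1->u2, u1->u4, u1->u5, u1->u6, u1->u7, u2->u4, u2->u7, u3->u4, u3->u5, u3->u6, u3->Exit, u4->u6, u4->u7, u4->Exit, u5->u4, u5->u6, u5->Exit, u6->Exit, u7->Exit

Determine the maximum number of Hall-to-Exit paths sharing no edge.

5

Assign every edge capacity 1; by Menger, the answer equals the max flow.
Path Hall→Exit (+1); total 1.
Path Hall→u4→Exit (+1); total 2.
Path Hall→u5→Exit (+1); total 3.
Path Hall→u6→Exit (+1); total 4.
Path Hall→u7→Exit (+1); total 5.
No residual Hall→Exit path; max flow = 5.
Certifying cut of size 5: {Hall→Exit, u4→Exit, u5→Exit, u6→Exit, u7→Exit}.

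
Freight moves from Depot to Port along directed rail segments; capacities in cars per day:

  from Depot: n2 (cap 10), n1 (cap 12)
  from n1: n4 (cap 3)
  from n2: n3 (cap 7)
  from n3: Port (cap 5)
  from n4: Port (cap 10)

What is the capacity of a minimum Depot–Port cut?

Augment Depot→n1→n4→Port: bottleneck 3, flow now 3.
Augment Depot→n2→n3→Port: bottleneck 5, flow now 8.
No augmenting path remains; maximum flow = 8.
By max-flow min-cut, the minimum cut capacity equals the max flow.
In the residual graph, reachable from Depot: {Depot, n1, n2, n3}.
Min-cut edges: n1→n4 (3), n3→Port (5); capacity 3 + 5 = 8.

8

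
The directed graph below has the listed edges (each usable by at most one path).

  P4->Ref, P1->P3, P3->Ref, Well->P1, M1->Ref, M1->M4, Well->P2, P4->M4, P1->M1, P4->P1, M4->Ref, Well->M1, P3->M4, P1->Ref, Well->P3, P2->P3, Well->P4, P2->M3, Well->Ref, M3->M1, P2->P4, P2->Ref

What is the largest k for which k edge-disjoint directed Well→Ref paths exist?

6

Assign every edge capacity 1; by Menger, the answer equals the max flow.
Path Well→Ref (+1); total 1.
Path Well→P2→Ref (+1); total 2.
Path Well→P4→Ref (+1); total 3.
Path Well→P1→Ref (+1); total 4.
Path Well→M1→Ref (+1); total 5.
Path Well→P3→Ref (+1); total 6.
No residual Well→Ref path; max flow = 6.
Certifying cut of size 6: {Well→M1, Well→P1, Well→P2, Well→P3, Well→P4, Well→Ref}.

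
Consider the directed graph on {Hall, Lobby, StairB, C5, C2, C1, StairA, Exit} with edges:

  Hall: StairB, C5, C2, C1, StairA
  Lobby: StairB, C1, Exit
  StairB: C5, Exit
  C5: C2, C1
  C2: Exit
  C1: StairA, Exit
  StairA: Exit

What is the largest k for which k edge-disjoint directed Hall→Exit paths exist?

Assign every edge capacity 1; by Menger, the answer equals the max flow.
Path Hall→StairB→Exit (+1); total 1.
Path Hall→C2→Exit (+1); total 2.
Path Hall→C1→Exit (+1); total 3.
Path Hall→StairA→Exit (+1); total 4.
No residual Hall→Exit path; max flow = 4.
Certifying cut of size 4: {C1→Exit, C2→Exit, Hall→StairB, StairA→Exit}.

4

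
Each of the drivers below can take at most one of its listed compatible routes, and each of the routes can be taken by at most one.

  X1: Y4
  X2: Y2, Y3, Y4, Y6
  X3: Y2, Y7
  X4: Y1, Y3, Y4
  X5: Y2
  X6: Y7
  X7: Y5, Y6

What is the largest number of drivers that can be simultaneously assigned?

Unit-capacity flow: source→left, listed edges, right→sink; max matching = max flow.
Augmenting path X1→Y4 (+1); matched 1.
Augmenting path X2→Y2 (+1); matched 2.
Augmenting path X3→Y7 (+1); matched 3.
Augmenting path X4→Y1 (+1); matched 4.
Augmenting path X7→Y5 (+1); matched 5.
Augmenting path X5→Y2→X2→Y3 (+1); matched 6.
No augmenting path remains; maximum matching = 6.
König certificate: {X1, X2, X4, X7, Y2, Y7} is a vertex cover of size 6 (every listed pair touches it), so no matching can be larger.

6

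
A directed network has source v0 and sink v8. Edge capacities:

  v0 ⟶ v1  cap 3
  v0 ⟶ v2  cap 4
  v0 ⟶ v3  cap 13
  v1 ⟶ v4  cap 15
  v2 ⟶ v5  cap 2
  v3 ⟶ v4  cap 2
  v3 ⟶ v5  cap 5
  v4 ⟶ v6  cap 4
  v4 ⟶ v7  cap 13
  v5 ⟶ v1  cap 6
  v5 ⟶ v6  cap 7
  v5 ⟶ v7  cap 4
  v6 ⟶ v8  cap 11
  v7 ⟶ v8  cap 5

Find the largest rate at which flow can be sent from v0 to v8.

Augment v0→v1→v4→v6→v8: bottleneck 3, flow now 3.
Augment v0→v2→v5→v6→v8: bottleneck 2, flow now 5.
Augment v0→v3→v4→v6→v8: bottleneck 1, flow now 6.
Augment v0→v3→v4→v7→v8: bottleneck 1, flow now 7.
Augment v0→v3→v5→v6→v8: bottleneck 5, flow now 12.
No augmenting path remains; maximum flow = 12.
In the residual graph, reachable from v0: {v0, v2, v3}.
Min-cut edges: v0→v1 (3), v2→v5 (2), v3→v4 (2), v3→v5 (5); capacity 3 + 2 + 2 + 5 = 12.
This cut is saturated, so no flow can exceed 12.

12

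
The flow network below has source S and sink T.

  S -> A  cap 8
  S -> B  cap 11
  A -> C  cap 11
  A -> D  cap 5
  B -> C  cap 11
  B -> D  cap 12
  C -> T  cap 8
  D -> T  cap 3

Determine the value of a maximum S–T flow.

11

Augment S→A→C→T: bottleneck 8, flow now 8.
Augment S→B→D→T: bottleneck 3, flow now 11.
No augmenting path remains; maximum flow = 11.
In the residual graph, reachable from S: {S, A, B, C, D}.
Min-cut edges: C→T (8), D→T (3); capacity 8 + 3 = 11.
This cut is saturated, so no flow can exceed 11.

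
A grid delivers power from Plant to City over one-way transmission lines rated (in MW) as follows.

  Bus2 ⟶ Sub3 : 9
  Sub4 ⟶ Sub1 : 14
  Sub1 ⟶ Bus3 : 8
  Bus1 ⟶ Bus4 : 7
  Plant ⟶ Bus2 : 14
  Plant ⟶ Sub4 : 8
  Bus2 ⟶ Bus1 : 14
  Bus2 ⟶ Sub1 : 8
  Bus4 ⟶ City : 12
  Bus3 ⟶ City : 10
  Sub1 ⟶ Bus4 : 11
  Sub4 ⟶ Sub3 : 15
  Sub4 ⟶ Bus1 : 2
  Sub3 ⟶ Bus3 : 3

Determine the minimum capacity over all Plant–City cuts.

22

Augment Plant→Sub4→Bus1→Bus4→City: bottleneck 2, flow now 2.
Augment Plant→Sub4→Sub1→Bus3→City: bottleneck 6, flow now 8.
Augment Plant→Bus2→Bus1→Bus4→City: bottleneck 5, flow now 13.
Augment Plant→Bus2→Sub1→Bus3→City: bottleneck 2, flow now 15.
Augment Plant→Bus2→Sub1→Bus4→City: bottleneck 5, flow now 20.
Augment Plant→Bus2→Sub3→Bus3→City: bottleneck 2, flow now 22.
No augmenting path remains; maximum flow = 22.
By max-flow min-cut, the minimum cut capacity equals the max flow.
In the residual graph, reachable from Plant: {Plant}.
Min-cut edges: Plant→Sub4 (8), Plant→Bus2 (14); capacity 8 + 14 = 22.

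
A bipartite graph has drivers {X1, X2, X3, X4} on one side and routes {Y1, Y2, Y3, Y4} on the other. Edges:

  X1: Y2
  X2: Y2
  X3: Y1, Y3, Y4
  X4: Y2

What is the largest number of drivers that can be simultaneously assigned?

Unit-capacity flow: source→left, listed edges, right→sink; max matching = max flow.
Augmenting path X1→Y2 (+1); matched 1.
Augmenting path X3→Y1 (+1); matched 2.
No augmenting path remains; maximum matching = 2.
König certificate: {X3, Y2} is a vertex cover of size 2 (every listed pair touches it), so no matching can be larger.

2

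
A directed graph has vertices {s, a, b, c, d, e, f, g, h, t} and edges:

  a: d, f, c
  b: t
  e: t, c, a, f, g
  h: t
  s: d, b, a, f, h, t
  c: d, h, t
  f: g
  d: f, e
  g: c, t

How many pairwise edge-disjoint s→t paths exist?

Assign every edge capacity 1; by Menger, the answer equals the max flow.
Path s→t (+1); total 1.
Path s→b→t (+1); total 2.
Path s→h→t (+1); total 3.
Path s→a→c→t (+1); total 4.
Path s→d→e→t (+1); total 5.
Path s→f→g→t (+1); total 6.
No residual s→t path; max flow = 6.
Certifying cut of size 6: {s→a, s→b, s→d, s→f, s→h, s→t}.

6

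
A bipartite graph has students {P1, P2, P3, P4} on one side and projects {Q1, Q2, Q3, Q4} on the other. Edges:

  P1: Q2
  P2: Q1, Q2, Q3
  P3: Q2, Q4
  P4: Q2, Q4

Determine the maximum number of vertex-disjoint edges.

Unit-capacity flow: source→left, listed edges, right→sink; max matching = max flow.
Augmenting path P1→Q2 (+1); matched 1.
Augmenting path P2→Q1 (+1); matched 2.
Augmenting path P3→Q4 (+1); matched 3.
No augmenting path remains; maximum matching = 3.
König certificate: {P2, Q2, Q4} is a vertex cover of size 3 (every listed pair touches it), so no matching can be larger.

3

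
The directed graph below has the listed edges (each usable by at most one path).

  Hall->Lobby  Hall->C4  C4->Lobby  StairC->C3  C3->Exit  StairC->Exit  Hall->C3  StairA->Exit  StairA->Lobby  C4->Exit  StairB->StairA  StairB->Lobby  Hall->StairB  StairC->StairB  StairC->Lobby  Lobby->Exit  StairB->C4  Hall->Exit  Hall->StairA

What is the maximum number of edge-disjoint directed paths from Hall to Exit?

Assign every edge capacity 1; by Menger, the answer equals the max flow.
Path Hall→Exit (+1); total 1.
Path Hall→StairA→Exit (+1); total 2.
Path Hall→C3→Exit (+1); total 3.
Path Hall→C4→Exit (+1); total 4.
Path Hall→Lobby→Exit (+1); total 5.
No residual Hall→Exit path; max flow = 5.
Certifying cut of size 5: {C4→Exit, Hall→C3, Hall→Exit, Lobby→Exit, StairA→Exit}.

5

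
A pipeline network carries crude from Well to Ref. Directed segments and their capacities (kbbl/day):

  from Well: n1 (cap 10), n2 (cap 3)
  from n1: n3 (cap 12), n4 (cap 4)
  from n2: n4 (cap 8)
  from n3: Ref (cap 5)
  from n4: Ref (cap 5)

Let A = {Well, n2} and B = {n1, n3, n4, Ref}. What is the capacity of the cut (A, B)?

18

Edges leaving {Well, n2}: Well→n1 (10), n2→n4 (8).
Cut capacity = 10 + 8 = 18.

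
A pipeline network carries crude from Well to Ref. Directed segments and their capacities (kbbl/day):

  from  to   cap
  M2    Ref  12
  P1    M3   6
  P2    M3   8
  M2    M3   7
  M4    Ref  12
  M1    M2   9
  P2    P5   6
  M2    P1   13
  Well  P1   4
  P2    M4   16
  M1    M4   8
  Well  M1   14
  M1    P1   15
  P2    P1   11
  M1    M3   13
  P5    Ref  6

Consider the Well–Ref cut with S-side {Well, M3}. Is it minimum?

No — its capacity is 18, but the minimum cut has capacity 14.

Given cut capacity: 14 + 4 = 18.
Augment Well→M1→M2→Ref: bottleneck 9, flow now 9.
Augment Well→M1→M4→Ref: bottleneck 5, flow now 14.
No augmenting path remains; maximum flow = 14.
In the residual graph, reachable from Well: {Well, P1, M3}.
Min-cut edges: Well→M1 (14); capacity 14 = 14.
Cut capacity 18 exceeds the max flow 14, so it is not minimum.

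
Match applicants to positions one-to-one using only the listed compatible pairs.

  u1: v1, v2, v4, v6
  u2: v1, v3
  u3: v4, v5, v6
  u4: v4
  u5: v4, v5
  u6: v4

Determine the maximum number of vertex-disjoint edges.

Unit-capacity flow: source→left, listed edges, right→sink; max matching = max flow.
Augmenting path u1→v1 (+1); matched 1.
Augmenting path u2→v3 (+1); matched 2.
Augmenting path u3→v4 (+1); matched 3.
Augmenting path u5→v5 (+1); matched 4.
Augmenting path u4→v4→u3→v6 (+1); matched 5.
No augmenting path remains; maximum matching = 5.
König certificate: {u1, u2, u3, u5, v4} is a vertex cover of size 5 (every listed pair touches it), so no matching can be larger.

5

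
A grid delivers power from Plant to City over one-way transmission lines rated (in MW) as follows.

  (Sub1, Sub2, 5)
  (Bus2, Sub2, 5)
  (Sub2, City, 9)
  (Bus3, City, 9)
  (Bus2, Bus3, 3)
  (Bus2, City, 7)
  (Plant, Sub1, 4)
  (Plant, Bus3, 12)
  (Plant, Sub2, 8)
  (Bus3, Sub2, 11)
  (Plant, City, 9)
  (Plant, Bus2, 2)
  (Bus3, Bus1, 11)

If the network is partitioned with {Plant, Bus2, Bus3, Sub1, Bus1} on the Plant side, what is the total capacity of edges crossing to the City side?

54

Edges leaving {Plant, Bus2, Bus3, Sub1, Bus1}: Plant→Sub2 (8), Plant→City (9), Bus2→Sub2 (5), Bus2→City (7), Bus3→Sub2 (11), Bus3→City (9), Sub1→Sub2 (5).
Cut capacity = 8 + 9 + 5 + 7 + 11 + 9 + 5 = 54.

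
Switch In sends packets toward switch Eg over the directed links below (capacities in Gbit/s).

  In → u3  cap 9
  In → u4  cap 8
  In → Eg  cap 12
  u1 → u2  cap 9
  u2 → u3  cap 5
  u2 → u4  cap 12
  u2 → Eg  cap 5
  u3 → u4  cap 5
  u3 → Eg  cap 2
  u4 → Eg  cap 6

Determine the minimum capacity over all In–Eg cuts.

Augment In→Eg: bottleneck 12, flow now 12.
Augment In→u3→Eg: bottleneck 2, flow now 14.
Augment In→u4→Eg: bottleneck 6, flow now 20.
No augmenting path remains; maximum flow = 20.
By max-flow min-cut, the minimum cut capacity equals the max flow.
In the residual graph, reachable from In: {In, u3, u4}.
Min-cut edges: In→Eg (12), u3→Eg (2), u4→Eg (6); capacity 12 + 2 + 6 = 20.

20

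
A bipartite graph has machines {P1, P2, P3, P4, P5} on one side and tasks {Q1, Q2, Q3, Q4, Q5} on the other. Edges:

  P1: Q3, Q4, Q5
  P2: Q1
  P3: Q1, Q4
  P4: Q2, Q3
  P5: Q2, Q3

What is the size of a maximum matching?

Unit-capacity flow: source→left, listed edges, right→sink; max matching = max flow.
Augmenting path P1→Q3 (+1); matched 1.
Augmenting path P2→Q1 (+1); matched 2.
Augmenting path P3→Q4 (+1); matched 3.
Augmenting path P4→Q2 (+1); matched 4.
Augmenting path P5→Q3→P1→Q5 (+1); matched 5.
No augmenting path remains; maximum matching = 5.
König certificate: {P1, P2, P3, P4, P5} is a vertex cover of size 5 (every listed pair touches it), so no matching can be larger.

5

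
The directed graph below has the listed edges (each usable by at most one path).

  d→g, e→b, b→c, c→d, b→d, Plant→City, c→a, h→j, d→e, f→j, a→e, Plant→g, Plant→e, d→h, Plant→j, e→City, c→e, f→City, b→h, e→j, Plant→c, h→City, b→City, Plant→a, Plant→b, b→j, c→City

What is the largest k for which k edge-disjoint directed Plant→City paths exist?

Assign every edge capacity 1; by Menger, the answer equals the max flow.
Path Plant→City (+1); total 1.
Path Plant→b→City (+1); total 2.
Path Plant→c→City (+1); total 3.
Path Plant→e→City (+1); total 4.
Path Plant→a→e→b→h→City (+1); total 5.
No residual Plant→City path; max flow = 5.
Certifying cut of size 5: {Plant→City, Plant→a, Plant→b, Plant→c, Plant→e}.

5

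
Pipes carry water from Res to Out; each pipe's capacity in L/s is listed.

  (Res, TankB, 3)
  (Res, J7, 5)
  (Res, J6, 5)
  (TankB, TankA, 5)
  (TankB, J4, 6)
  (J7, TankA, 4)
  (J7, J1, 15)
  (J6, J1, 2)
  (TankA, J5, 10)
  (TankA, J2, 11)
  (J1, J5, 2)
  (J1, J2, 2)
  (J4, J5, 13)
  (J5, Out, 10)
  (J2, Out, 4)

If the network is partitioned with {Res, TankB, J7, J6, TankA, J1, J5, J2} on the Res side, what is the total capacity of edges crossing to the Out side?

Edges leaving {Res, TankB, J7, J6, TankA, J1, J5, J2}: TankB→J4 (6), J5→Out (10), J2→Out (4).
Cut capacity = 6 + 10 + 4 = 20.

20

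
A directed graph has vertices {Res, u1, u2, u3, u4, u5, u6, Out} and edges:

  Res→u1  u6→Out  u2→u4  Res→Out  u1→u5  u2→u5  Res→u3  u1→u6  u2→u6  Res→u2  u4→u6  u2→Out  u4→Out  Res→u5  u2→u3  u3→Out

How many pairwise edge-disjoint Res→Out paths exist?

4

Assign every edge capacity 1; by Menger, the answer equals the max flow.
Path Res→Out (+1); total 1.
Path Res→u2→Out (+1); total 2.
Path Res→u3→Out (+1); total 3.
Path Res→u1→u6→Out (+1); total 4.
No residual Res→Out path; max flow = 4.
Certifying cut of size 4: {Res→Out, Res→u1, Res→u2, Res→u3}.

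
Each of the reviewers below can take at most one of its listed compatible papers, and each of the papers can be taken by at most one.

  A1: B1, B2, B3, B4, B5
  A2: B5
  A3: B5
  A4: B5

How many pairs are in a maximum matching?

Unit-capacity flow: source→left, listed edges, right→sink; max matching = max flow.
Augmenting path A1→B1 (+1); matched 1.
Augmenting path A2→B5 (+1); matched 2.
No augmenting path remains; maximum matching = 2.
König certificate: {A1, B5} is a vertex cover of size 2 (every listed pair touches it), so no matching can be larger.

2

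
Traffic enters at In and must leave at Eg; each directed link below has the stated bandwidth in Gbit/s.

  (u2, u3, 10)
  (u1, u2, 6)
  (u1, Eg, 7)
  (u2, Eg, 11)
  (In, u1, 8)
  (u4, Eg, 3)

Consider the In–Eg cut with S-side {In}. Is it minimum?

Yes — it is a minimum cut (capacity 8).

Given cut capacity: 8 = 8.
Augment In→u1→Eg: bottleneck 7, flow now 7.
Augment In→u1→u2→Eg: bottleneck 1, flow now 8.
No augmenting path remains; maximum flow = 8.
Cut capacity 8 equals the max flow, so it is a minimum cut.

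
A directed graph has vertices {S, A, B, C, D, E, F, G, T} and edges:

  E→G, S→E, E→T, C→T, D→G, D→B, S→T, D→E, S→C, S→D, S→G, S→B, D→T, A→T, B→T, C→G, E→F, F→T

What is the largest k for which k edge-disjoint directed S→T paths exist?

5

Assign every edge capacity 1; by Menger, the answer equals the max flow.
Path S→T (+1); total 1.
Path S→B→T (+1); total 2.
Path S→C→T (+1); total 3.
Path S→D→T (+1); total 4.
Path S→E→T (+1); total 5.
No residual S→T path; max flow = 5.
Certifying cut of size 5: {S→B, S→C, S→D, S→E, S→T}.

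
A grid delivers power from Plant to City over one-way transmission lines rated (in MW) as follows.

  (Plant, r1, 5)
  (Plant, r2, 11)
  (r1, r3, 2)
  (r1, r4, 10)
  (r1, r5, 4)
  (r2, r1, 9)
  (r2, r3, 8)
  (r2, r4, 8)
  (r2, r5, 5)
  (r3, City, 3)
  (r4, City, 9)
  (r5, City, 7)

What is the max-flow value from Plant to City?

16

Augment Plant→r1→r3→City: bottleneck 2, flow now 2.
Augment Plant→r1→r4→City: bottleneck 3, flow now 5.
Augment Plant→r2→r3→City: bottleneck 1, flow now 6.
Augment Plant→r2→r4→City: bottleneck 6, flow now 12.
Augment Plant→r2→r5→City: bottleneck 4, flow now 16.
No augmenting path remains; maximum flow = 16.
In the residual graph, reachable from Plant: {Plant}.
Min-cut edges: Plant→r1 (5), Plant→r2 (11); capacity 5 + 11 = 16.
This cut is saturated, so no flow can exceed 16.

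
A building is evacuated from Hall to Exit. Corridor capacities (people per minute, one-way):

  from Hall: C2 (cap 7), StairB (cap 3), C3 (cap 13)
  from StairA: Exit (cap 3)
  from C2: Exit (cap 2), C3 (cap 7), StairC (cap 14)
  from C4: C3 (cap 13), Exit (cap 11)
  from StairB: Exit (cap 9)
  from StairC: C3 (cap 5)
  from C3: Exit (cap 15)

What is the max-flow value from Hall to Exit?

Augment Hall→C2→Exit: bottleneck 2, flow now 2.
Augment Hall→StairB→Exit: bottleneck 3, flow now 5.
Augment Hall→C3→Exit: bottleneck 13, flow now 18.
Augment Hall→C2→C3→Exit: bottleneck 2, flow now 20.
No augmenting path remains; maximum flow = 20.
In the residual graph, reachable from Hall: {Hall, C2, StairC, C3}.
Min-cut edges: Hall→StairB (3), C2→Exit (2), C3→Exit (15); capacity 3 + 2 + 15 = 20.
This cut is saturated, so no flow can exceed 20.

20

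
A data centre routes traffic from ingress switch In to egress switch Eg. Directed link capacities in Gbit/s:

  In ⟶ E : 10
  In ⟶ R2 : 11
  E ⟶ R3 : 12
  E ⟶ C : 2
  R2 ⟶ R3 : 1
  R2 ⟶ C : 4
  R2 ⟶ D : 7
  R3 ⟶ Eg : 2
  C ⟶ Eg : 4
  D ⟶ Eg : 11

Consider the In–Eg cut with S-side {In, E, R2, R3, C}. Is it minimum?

Given cut capacity: 7 + 2 + 4 = 13.
Augment In→E→R3→Eg: bottleneck 2, flow now 2.
Augment In→E→C→Eg: bottleneck 2, flow now 4.
Augment In→R2→C→Eg: bottleneck 2, flow now 6.
Augment In→R2→D→Eg: bottleneck 7, flow now 13.
No augmenting path remains; maximum flow = 13.
Cut capacity 13 equals the max flow, so it is a minimum cut.

Yes — it is a minimum cut (capacity 13).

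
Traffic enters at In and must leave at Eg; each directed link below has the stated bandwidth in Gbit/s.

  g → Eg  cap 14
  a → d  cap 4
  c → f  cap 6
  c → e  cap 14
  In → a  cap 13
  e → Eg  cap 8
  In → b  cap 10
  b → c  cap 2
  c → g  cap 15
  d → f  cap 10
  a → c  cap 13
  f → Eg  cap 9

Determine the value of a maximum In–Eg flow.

15

Augment In→a→c→e→Eg: bottleneck 8, flow now 8.
Augment In→a→c→f→Eg: bottleneck 5, flow now 13.
Augment In→b→c→f→Eg: bottleneck 1, flow now 14.
Augment In→b→c→g→Eg: bottleneck 1, flow now 15.
No augmenting path remains; maximum flow = 15.
In the residual graph, reachable from In: {In, b}.
Min-cut edges: In→a (13), b→c (2); capacity 13 + 2 = 15.
This cut is saturated, so no flow can exceed 15.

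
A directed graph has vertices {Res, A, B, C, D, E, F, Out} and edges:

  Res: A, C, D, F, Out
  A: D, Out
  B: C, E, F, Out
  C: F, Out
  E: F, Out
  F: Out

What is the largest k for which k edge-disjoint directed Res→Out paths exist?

4

Assign every edge capacity 1; by Menger, the answer equals the max flow.
Path Res→Out (+1); total 1.
Path Res→A→Out (+1); total 2.
Path Res→C→Out (+1); total 3.
Path Res→F→Out (+1); total 4.
No residual Res→Out path; max flow = 4.
Certifying cut of size 4: {Res→A, Res→C, Res→F, Res→Out}.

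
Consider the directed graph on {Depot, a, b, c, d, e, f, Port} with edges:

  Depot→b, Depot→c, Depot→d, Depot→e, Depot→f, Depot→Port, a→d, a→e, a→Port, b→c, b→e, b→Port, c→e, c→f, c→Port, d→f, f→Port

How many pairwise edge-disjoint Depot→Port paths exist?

Assign every edge capacity 1; by Menger, the answer equals the max flow.
Path Depot→Port (+1); total 1.
Path Depot→b→Port (+1); total 2.
Path Depot→c→Port (+1); total 3.
Path Depot→f→Port (+1); total 4.
No residual Depot→Port path; max flow = 4.
Certifying cut of size 4: {Depot→Port, Depot→b, Depot→c, f→Port}.

4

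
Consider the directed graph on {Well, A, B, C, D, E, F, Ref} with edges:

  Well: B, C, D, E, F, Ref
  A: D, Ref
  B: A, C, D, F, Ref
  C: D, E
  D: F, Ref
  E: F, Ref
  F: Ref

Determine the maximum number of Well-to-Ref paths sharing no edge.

Assign every edge capacity 1; by Menger, the answer equals the max flow.
Path Well→Ref (+1); total 1.
Path Well→B→Ref (+1); total 2.
Path Well→D→Ref (+1); total 3.
Path Well→E→Ref (+1); total 4.
Path Well→F→Ref (+1); total 5.
No residual Well→Ref path; max flow = 5.
Certifying cut of size 5: {D→Ref, E→Ref, F→Ref, Well→B, Well→Ref}.

5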